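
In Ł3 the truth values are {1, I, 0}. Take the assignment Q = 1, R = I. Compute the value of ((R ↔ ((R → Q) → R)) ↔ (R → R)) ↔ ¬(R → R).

0

R → Q = I → 1 = 1  [min(1, 1−½+1)]
(R → Q) → R = 1 → I = I
R ↔ ((R → Q) → R) = I ↔ I = 1
R → R = I → I = 1
(R ↔ ((R → Q) → R)) ↔ (R → R) = 1 ↔ 1 = 1
R → R = I → I = 1
¬(R → R) = ¬1 = 0
((R ↔ ((R → Q) → R)) ↔ (R → R)) ↔ ¬(R → R) = 1 ↔ 0 = 0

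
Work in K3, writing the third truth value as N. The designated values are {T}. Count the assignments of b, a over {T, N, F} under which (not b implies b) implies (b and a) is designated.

Designated under: (b=T, a=T); (b=F, a=T); (b=F, a=N); (b=F, a=F).

4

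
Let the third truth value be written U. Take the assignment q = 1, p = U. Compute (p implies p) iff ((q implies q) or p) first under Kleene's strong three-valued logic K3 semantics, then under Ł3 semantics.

In Kleene's strong three-valued logic K3: p implies p = U implies U = U  [not U or U]
q implies q = 1 implies 1 = 1
(q implies q) or p = 1 or U = 1
(p implies p) iff ((q implies q) or p) = U iff 1 = U
In Ł3: p implies p = U implies U = 1  [min(1, 1−½+½)]
q implies q = 1 implies 1 = 1
(q implies q) or p = 1 or U = 1
(p implies p) iff ((q implies q) or p) = 1 iff 1 = 1
They differ because Kleene's strong three-valued logic K3 and Ł3 treat U differently under implication.

U; 1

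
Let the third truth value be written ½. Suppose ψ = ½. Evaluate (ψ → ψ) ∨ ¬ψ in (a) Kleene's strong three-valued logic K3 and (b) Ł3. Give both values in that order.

In Kleene's strong three-valued logic K3: ψ → ψ = ½ → ½ = ½  [¬½ ∨ ½]
¬ψ = ¬½ = ½
(ψ → ψ) ∨ ¬ψ = ½ ∨ ½ = ½
In Ł3: ψ → ψ = ½ → ½ = True  [min(1, 1−½+½)]
¬ψ = ¬½ = ½
(ψ → ψ) ∨ ¬ψ = True ∨ ½ = True
They differ because Kleene's strong three-valued logic K3 and Ł3 treat ½ differently under implication.

½; True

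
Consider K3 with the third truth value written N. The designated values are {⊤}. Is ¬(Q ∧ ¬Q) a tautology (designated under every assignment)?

No

Countermodel: Q=N gives N, which is not designated.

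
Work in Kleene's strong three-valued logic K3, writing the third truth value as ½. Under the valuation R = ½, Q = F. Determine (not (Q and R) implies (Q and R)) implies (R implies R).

T

Q and R = F and ½ = F
not (Q and R) = not F = T
Q and R = F and ½ = F
not (Q and R) implies (Q and R) = T implies F = F
R implies R = ½ implies ½ = ½  [not ½ or ½]
(not (Q and R) implies (Q and R)) implies (R implies R) = F implies ½ = T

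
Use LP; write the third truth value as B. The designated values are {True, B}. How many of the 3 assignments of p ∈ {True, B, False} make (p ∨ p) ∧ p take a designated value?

p=True: True ✓
p=B: B ✓
p=False: False ·

2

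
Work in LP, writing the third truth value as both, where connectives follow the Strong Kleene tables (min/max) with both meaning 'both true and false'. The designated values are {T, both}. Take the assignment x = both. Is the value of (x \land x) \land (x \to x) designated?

Yes

x \land x = both \land both = both
x \to x = both \to both = both
(x \land x) \land (x \to x) = both \land both = both
both ∈ {T, both}.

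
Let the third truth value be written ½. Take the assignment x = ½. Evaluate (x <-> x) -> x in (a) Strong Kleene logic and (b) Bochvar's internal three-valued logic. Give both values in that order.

In Strong Kleene logic: x <-> x = ½ <-> ½ = ½
(x <-> x) -> x = ½ -> ½ = ½  [~½ | ½]
In Bochvar's internal three-valued logic: x <-> x = ½ <-> ½ = ½
(x <-> x) -> x = ½ -> ½ = ½  [any arg is the third value ⇒ result is the third value]

½; ½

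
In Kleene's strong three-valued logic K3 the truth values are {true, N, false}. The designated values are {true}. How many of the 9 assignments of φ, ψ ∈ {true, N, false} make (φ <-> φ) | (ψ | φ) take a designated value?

Of the 9 assignments, 7 give a value in {true}.

7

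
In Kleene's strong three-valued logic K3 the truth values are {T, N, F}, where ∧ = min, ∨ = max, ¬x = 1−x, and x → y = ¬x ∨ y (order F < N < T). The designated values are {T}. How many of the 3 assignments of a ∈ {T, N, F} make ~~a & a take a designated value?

1

a=T: T ✓
a=N: N ·
a=F: F ·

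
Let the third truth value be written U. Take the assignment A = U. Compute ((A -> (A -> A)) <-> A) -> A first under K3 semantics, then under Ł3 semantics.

In K3: A -> A = U -> U = U  [~U | U]
A -> (A -> A) = U -> U = U
(A -> (A -> A)) <-> A = U <-> U = U
((A -> (A -> A)) <-> A) -> A = U -> U = U
In Ł3: A -> A = U -> U = T  [min(1, 1−½+½)]
A -> (A -> A) = U -> T = T
(A -> (A -> A)) <-> A = T <-> U = U
((A -> (A -> A)) <-> A) -> A = U -> U = T
They differ because K3 and Ł3 treat U differently under implication.

U; T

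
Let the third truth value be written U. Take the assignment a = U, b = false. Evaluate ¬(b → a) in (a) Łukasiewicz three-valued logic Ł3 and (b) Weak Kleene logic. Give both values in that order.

false; U

In Łukasiewicz three-valued logic Ł3: b → a = false → U = true  [min(1, 1−0+½)]
¬(b → a) = ¬true = false
In Weak Kleene logic: b → a = false → U = U  [any arg is the third value ⇒ result is the third value]
¬(b → a) = ¬U = U
They differ because Łukasiewicz three-valued logic Ł3 and Weak Kleene logic treat U differently under the binary connectives.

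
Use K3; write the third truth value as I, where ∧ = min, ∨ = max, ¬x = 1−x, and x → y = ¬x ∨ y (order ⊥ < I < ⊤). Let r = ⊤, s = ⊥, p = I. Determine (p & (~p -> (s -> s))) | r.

⊤

~p = ~I = I
s -> s = ⊥ -> ⊥ = ⊤
~p -> (s -> s) = I -> ⊤ = ⊤
p & (~p -> (s -> s)) = I & ⊤ = I
(p & (~p -> (s -> s))) | r = I | ⊤ = ⊤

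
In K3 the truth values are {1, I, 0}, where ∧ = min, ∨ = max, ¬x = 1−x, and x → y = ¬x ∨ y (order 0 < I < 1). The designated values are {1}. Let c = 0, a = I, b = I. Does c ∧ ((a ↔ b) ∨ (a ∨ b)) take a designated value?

a ↔ b = I ↔ I = I
a ∨ b = I ∨ I = I
(a ↔ b) ∨ (a ∨ b) = I ∨ I = I
c ∧ ((a ↔ b) ∨ (a ∨ b)) = 0 ∧ I = 0
0 ∉ {1}.

No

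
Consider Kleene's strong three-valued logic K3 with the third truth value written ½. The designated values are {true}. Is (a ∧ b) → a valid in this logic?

Countermodel: a=½, b=true gives ½, which is not designated.

No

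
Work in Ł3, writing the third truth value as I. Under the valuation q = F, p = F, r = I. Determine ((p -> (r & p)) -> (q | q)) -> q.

r & p = I & F = F
p -> (r & p) = F -> F = T
q | q = F | F = F
(p -> (r & p)) -> (q | q) = T -> F = F
((p -> (r & p)) -> (q | q)) -> q = F -> F = T

T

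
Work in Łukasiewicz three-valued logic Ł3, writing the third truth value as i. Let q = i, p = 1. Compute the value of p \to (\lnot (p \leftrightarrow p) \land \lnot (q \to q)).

p \leftrightarrow p = 1 \leftrightarrow 1 = 1
\lnot (p \leftrightarrow p) = \lnot 1 = 0
q \to q = i \to i = 1  [min(1, 1−½+½)]
\lnot (q \to q) = \lnot 1 = 0
\lnot (p \leftrightarrow p) \land \lnot (q \to q) = 0 \land 0 = 0
p \to (\lnot (p \leftrightarrow p) \land \lnot (q \to q)) = 1 \to 0 = 0

0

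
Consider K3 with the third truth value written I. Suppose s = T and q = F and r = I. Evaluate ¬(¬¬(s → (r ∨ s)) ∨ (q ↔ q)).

r ∨ s = I ∨ T = T
s → (r ∨ s) = T → T = T
¬(s → (r ∨ s)) = ¬T = F
¬¬(s → (r ∨ s)) = ¬F = T
q ↔ q = F ↔ F = T
¬¬(s → (r ∨ s)) ∨ (q ↔ q) = T ∨ T = T
¬(¬¬(s → (r ∨ s)) ∨ (q ↔ q)) = ¬T = F

F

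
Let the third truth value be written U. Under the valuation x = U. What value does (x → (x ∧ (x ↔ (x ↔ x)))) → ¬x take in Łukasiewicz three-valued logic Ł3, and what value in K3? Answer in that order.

In Łukasiewicz three-valued logic Ł3: x ↔ x = U ↔ U = 1  [1 − |½−½|]
x ↔ (x ↔ x) = U ↔ 1 = U
x ∧ (x ↔ (x ↔ x)) = U ∧ U = U
x → (x ∧ (x ↔ (x ↔ x))) = U → U = 1
¬x = ¬U = U
(x → (x ∧ (x ↔ (x ↔ x)))) → ¬x = 1 → U = U
In K3: x ↔ x = U ↔ U = U
x ↔ (x ↔ x) = U ↔ U = U
x ∧ (x ↔ (x ↔ x)) = U ∧ U = U
x → (x ∧ (x ↔ (x ↔ x))) = U → U = U  [¬U ∨ U]
¬x = ¬U = U
(x → (x ∧ (x ↔ (x ↔ x)))) → ¬x = U → U = U

U; U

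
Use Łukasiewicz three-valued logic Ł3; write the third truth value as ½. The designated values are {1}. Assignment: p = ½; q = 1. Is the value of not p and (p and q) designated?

No

not p = not ½ = ½
p and q = ½ and 1 = ½
not p and (p and q) = ½ and ½ = ½
½ ∉ {1}.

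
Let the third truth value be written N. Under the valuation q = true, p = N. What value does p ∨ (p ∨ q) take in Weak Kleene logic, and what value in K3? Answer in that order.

N; true

In Weak Kleene logic: p ∨ q = N ∨ true = N
p ∨ (p ∨ q) = N ∨ N = N
In K3: p ∨ q = N ∨ true = true
p ∨ (p ∨ q) = N ∨ true = true
They differ because Weak Kleene logic and K3 treat N differently under the binary connectives.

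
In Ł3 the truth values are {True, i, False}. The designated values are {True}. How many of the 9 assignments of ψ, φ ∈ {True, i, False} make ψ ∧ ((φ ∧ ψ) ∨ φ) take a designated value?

1

Designated under: (ψ=True, φ=True).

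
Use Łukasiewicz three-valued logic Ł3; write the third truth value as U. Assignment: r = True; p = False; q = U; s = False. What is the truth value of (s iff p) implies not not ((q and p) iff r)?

False

s iff p = False iff False = True
q and p = U and False = False
(q and p) iff r = False iff True = False
not ((q and p) iff r) = not False = True
not not ((q and p) iff r) = not True = False
(s iff p) implies not not ((q and p) iff r) = True implies False = False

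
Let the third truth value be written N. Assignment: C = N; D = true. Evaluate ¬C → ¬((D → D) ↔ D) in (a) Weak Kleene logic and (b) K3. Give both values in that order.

In Weak Kleene logic: ¬C = ¬N = N
D → D = true → true = true
(D → D) ↔ D = true ↔ true = true
¬((D → D) ↔ D) = ¬true = false
¬C → ¬((D → D) ↔ D) = N → false = N
In K3: ¬C = ¬N = N
D → D = true → true = true
(D → D) ↔ D = true ↔ true = true
¬((D → D) ↔ D) = ¬true = false
¬C → ¬((D → D) ↔ D) = N → false = N  [¬N ∨ false]

N; N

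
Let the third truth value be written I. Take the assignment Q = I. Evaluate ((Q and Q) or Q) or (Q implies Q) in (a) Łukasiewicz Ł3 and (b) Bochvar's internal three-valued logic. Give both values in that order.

True; I

In Łukasiewicz Ł3: Q and Q = I and I = I
(Q and Q) or Q = I or I = I
Q implies Q = I implies I = True  [min(1, 1−½+½)]
((Q and Q) or Q) or (Q implies Q) = I or True = True
In Bochvar's internal three-valued logic: Q and Q = I and I = I
(Q and Q) or Q = I or I = I
Q implies Q = I implies I = I
((Q and Q) or Q) or (Q implies Q) = I or I = I
They differ because Łukasiewicz Ł3 and Bochvar's internal three-valued logic treat I differently under the binary connectives.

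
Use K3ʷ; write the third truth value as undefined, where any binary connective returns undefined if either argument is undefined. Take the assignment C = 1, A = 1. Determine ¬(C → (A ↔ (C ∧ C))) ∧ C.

C ∧ C = 1 ∧ 1 = 1
A ↔ (C ∧ C) = 1 ↔ 1 = 1
C → (A ↔ (C ∧ C)) = 1 → 1 = 1
¬(C → (A ↔ (C ∧ C))) = ¬1 = 0
¬(C → (A ↔ (C ∧ C))) ∧ C = 0 ∧ 1 = 0

0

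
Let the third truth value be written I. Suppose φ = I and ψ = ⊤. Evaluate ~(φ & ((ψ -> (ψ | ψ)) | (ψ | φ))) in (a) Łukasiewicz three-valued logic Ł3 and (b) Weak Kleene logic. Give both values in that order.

I; I

In Łukasiewicz three-valued logic Ł3: ψ | ψ = ⊤ | ⊤ = ⊤
ψ -> (ψ | ψ) = ⊤ -> ⊤ = ⊤
ψ | φ = ⊤ | I = ⊤
(ψ -> (ψ | ψ)) | (ψ | φ) = ⊤ | ⊤ = ⊤
φ & ((ψ -> (ψ | ψ)) | (ψ | φ)) = I & ⊤ = I
~(φ & ((ψ -> (ψ | ψ)) | (ψ | φ))) = ~I = I
In Weak Kleene logic: ψ | ψ = ⊤ | ⊤ = ⊤
ψ -> (ψ | ψ) = ⊤ -> ⊤ = ⊤
ψ | φ = ⊤ | I = I
(ψ -> (ψ | ψ)) | (ψ | φ) = ⊤ | I = I
φ & ((ψ -> (ψ | ψ)) | (ψ | φ)) = I & I = I
~(φ & ((ψ -> (ψ | ψ)) | (ψ | φ))) = ~I = I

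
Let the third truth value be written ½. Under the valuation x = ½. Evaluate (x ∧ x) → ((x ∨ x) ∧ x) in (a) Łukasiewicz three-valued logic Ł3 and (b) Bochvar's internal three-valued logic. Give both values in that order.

In Łukasiewicz three-valued logic Ł3: x ∧ x = ½ ∧ ½ = ½
x ∨ x = ½ ∨ ½ = ½
(x ∨ x) ∧ x = ½ ∧ ½ = ½
(x ∧ x) → ((x ∨ x) ∧ x) = ½ → ½ = 1  [min(1, 1−½+½)]
In Bochvar's internal three-valued logic: x ∧ x = ½ ∧ ½ = ½
x ∨ x = ½ ∨ ½ = ½
(x ∨ x) ∧ x = ½ ∧ ½ = ½
(x ∧ x) → ((x ∨ x) ∧ x) = ½ → ½ = ½
They differ because Łukasiewicz three-valued logic Ł3 and Bochvar's internal three-valued logic treat ½ differently under the binary connectives.

1; ½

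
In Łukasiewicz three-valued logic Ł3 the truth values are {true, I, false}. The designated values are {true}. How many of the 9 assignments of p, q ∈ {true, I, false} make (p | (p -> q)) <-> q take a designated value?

Designated under: (p=true, q=true); (p=I, q=true); (p=false, q=true).

3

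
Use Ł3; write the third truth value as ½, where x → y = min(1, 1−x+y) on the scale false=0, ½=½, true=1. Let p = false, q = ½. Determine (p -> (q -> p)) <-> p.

false

q -> p = ½ -> false = ½  [min(1, 1−½+0)]
p -> (q -> p) = false -> ½ = true
(p -> (q -> p)) <-> p = true <-> false = false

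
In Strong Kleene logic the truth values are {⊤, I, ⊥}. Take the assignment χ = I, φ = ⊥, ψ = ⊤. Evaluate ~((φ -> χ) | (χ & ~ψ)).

φ -> χ = ⊥ -> I = ⊤  [~⊥ | I]
~ψ = ~⊤ = ⊥
χ & ~ψ = I & ⊥ = ⊥
(φ -> χ) | (χ & ~ψ) = ⊤ | ⊥ = ⊤
~((φ -> χ) | (χ & ~ψ)) = ~⊤ = ⊥

⊥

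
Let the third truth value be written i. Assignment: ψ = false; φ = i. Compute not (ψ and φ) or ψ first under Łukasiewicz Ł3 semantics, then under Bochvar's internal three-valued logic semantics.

true; i

In Łukasiewicz Ł3: ψ and φ = false and i = false
not (ψ and φ) = not false = true
not (ψ and φ) or ψ = true or false = true
In Bochvar's internal three-valued logic: ψ and φ = false and i = i
not (ψ and φ) = not i = i
not (ψ and φ) or ψ = i or false = i
They differ because Łukasiewicz Ł3 and Bochvar's internal three-valued logic treat i differently under the binary connectives.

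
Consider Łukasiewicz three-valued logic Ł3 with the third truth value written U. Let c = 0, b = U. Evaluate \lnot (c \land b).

c \land b = 0 \land U = 0
\lnot (c \land b) = \lnot 0 = 1

1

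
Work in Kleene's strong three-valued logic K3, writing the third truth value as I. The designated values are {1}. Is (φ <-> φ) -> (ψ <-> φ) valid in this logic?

No

Countermodel: φ=1, ψ=I gives I, which is not designated.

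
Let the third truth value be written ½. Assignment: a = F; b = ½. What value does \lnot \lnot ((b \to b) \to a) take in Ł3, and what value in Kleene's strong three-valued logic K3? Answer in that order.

In Ł3: b \to b = ½ \to ½ = T  [min(1, 1−½+½)]
(b \to b) \to a = T \to F = F
\lnot ((b \to b) \to a) = \lnot F = T
\lnot \lnot ((b \to b) \to a) = \lnot T = F
In Kleene's strong three-valued logic K3: b \to b = ½ \to ½ = ½  [\lnot ½ \lor ½]
(b \to b) \to a = ½ \to F = ½
\lnot ((b \to b) \to a) = \lnot ½ = ½
\lnot \lnot ((b \to b) \to a) = \lnot ½ = ½
They differ because Ł3 and Kleene's strong three-valued logic K3 treat ½ differently under implication.

F; ½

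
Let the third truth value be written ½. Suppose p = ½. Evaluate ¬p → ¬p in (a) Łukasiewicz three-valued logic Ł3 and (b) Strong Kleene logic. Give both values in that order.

In Łukasiewicz three-valued logic Ł3: ¬p = ¬½ = ½
¬p = ¬½ = ½
¬p → ¬p = ½ → ½ = T  [min(1, 1−½+½)]
In Strong Kleene logic: ¬p = ¬½ = ½
¬p = ¬½ = ½
¬p → ¬p = ½ → ½ = ½  [¬½ ∨ ½]
They differ because Łukasiewicz three-valued logic Ł3 and Strong Kleene logic treat ½ differently under implication.

T; ½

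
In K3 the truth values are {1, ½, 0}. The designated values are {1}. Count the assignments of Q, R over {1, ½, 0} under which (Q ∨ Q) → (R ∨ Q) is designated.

7

Of the 9 assignments, 7 give a value in {1}.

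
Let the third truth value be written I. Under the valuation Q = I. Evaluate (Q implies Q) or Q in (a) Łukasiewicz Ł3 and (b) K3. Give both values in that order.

In Łukasiewicz Ł3: Q implies Q = I implies I = T  [min(1, 1−½+½)]
(Q implies Q) or Q = T or I = T
In K3: Q implies Q = I implies I = I  [not I or I]
(Q implies Q) or Q = I or I = I
They differ because Łukasiewicz Ł3 and K3 treat I differently under implication.

T; I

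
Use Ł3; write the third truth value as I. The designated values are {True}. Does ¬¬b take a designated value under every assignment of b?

No

Countermodel: b=I gives I, which is not designated.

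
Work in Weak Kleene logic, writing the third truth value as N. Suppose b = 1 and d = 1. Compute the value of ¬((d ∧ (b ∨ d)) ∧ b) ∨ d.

1

b ∨ d = 1 ∨ 1 = 1
d ∧ (b ∨ d) = 1 ∧ 1 = 1
(d ∧ (b ∨ d)) ∧ b = 1 ∧ 1 = 1
¬((d ∧ (b ∨ d)) ∧ b) = ¬1 = 0
¬((d ∧ (b ∨ d)) ∧ b) ∨ d = 0 ∨ 1 = 1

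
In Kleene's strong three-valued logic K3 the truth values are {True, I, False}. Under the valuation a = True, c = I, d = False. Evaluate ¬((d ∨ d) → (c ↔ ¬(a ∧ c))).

d ∨ d = False ∨ False = False
a ∧ c = True ∧ I = I
¬(a ∧ c) = ¬I = I
c ↔ ¬(a ∧ c) = I ↔ I = I
(d ∨ d) → (c ↔ ¬(a ∧ c)) = False → I = True
¬((d ∨ d) → (c ↔ ¬(a ∧ c))) = ¬True = False

False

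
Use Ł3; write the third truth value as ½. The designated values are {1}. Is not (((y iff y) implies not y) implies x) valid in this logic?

Countermodel: y=1, x=1 gives 0, which is not designated.

No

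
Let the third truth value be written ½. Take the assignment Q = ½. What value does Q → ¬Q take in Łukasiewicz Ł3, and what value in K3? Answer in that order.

In Łukasiewicz Ł3: ¬Q = ¬½ = ½
Q → ¬Q = ½ → ½ = 1  [min(1, 1−½+½)]
In K3: ¬Q = ¬½ = ½
Q → ¬Q = ½ → ½ = ½  [¬½ ∨ ½]
They differ because Łukasiewicz Ł3 and K3 treat ½ differently under implication.

1; ½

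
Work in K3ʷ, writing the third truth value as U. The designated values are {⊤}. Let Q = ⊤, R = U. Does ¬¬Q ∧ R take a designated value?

¬Q = ¬⊤ = ⊥
¬¬Q = ¬⊥ = ⊤
¬¬Q ∧ R = ⊤ ∧ U = U
U ∉ {⊤}.

No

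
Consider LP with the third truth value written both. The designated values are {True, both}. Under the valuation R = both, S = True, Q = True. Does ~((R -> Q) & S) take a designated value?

R -> Q = both -> True = True  [~both | True]
(R -> Q) & S = True & True = True
~((R -> Q) & S) = ~True = False
False ∉ {True, both}.

No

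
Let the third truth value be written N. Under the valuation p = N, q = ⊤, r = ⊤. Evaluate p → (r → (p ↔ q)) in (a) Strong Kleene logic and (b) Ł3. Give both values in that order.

N; ⊤

In Strong Kleene logic: p ↔ q = N ↔ ⊤ = N
r → (p ↔ q) = ⊤ → N = N
p → (r → (p ↔ q)) = N → N = N
In Ł3: p ↔ q = N ↔ ⊤ = N
r → (p ↔ q) = ⊤ → N = N
p → (r → (p ↔ q)) = N → N = ⊤
They differ because Strong Kleene logic and Ł3 treat N differently under implication.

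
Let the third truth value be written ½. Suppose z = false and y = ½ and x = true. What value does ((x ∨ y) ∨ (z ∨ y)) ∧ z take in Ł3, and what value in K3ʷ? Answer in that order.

false; ½

In Ł3: x ∨ y = true ∨ ½ = true
z ∨ y = false ∨ ½ = ½
(x ∨ y) ∨ (z ∨ y) = true ∨ ½ = true
((x ∨ y) ∨ (z ∨ y)) ∧ z = true ∧ false = false
In K3ʷ: x ∨ y = true ∨ ½ = ½
z ∨ y = false ∨ ½ = ½
(x ∨ y) ∨ (z ∨ y) = ½ ∨ ½ = ½
((x ∨ y) ∨ (z ∨ y)) ∧ z = ½ ∧ false = ½
They differ because Ł3 and K3ʷ treat ½ differently under the binary connectives.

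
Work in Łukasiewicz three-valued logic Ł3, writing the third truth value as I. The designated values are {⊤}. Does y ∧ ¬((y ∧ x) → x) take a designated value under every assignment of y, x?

Countermodel: y=⊤, x=⊤ gives ⊥, which is not designated.

No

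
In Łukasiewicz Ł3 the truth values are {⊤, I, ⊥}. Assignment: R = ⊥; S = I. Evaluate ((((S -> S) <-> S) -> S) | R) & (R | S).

S -> S = I -> I = ⊤
(S -> S) <-> S = ⊤ <-> I = I
((S -> S) <-> S) -> S = I -> I = ⊤
(((S -> S) <-> S) -> S) | R = ⊤ | ⊥ = ⊤
R | S = ⊥ | I = I
((((S -> S) <-> S) -> S) | R) & (R | S) = ⊤ & I = I

I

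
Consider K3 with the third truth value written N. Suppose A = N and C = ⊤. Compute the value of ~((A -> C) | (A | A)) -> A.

A -> C = N -> ⊤ = ⊤  [~N | ⊤]
A | A = N | N = N
(A -> C) | (A | A) = ⊤ | N = ⊤
~((A -> C) | (A | A)) = ~⊤ = ⊥
~((A -> C) | (A | A)) -> A = ⊥ -> N = ⊤

⊤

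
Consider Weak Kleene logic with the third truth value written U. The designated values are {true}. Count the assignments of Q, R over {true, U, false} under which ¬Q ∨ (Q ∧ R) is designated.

3

Designated under: (Q=true, R=true); (Q=false, R=true); (Q=false, R=false).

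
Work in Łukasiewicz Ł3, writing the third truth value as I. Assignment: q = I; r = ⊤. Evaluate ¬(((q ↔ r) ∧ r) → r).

q ↔ r = I ↔ ⊤ = I  [1 − |½−1|]
(q ↔ r) ∧ r = I ∧ ⊤ = I
((q ↔ r) ∧ r) → r = I → ⊤ = ⊤
¬(((q ↔ r) ∧ r) → r) = ¬⊤ = ⊥

⊥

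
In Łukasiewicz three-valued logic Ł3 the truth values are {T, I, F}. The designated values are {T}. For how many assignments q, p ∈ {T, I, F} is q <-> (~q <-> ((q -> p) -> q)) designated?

4

Designated under: (q=I, p=F); (q=F, p=T); (q=F, p=I); (q=F, p=F).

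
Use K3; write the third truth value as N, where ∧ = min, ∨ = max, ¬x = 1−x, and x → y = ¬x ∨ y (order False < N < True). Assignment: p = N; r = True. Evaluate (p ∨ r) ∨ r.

p ∨ r = N ∨ True = True
(p ∨ r) ∨ r = True ∨ True = True

True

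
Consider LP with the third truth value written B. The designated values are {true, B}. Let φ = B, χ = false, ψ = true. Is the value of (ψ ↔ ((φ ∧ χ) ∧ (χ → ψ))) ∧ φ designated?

φ ∧ χ = B ∧ false = false
χ → ψ = false → true = true
(φ ∧ χ) ∧ (χ → ψ) = false ∧ true = false
ψ ↔ ((φ ∧ χ) ∧ (χ → ψ)) = true ↔ false = false
(ψ ↔ ((φ ∧ χ) ∧ (χ → ψ))) ∧ φ = false ∧ B = false
false ∉ {true, B}.

No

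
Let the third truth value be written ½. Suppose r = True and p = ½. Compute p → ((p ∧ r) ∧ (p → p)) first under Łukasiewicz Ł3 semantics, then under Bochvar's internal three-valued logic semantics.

True; ½

In Łukasiewicz Ł3: p ∧ r = ½ ∧ True = ½
p → p = ½ → ½ = True
(p ∧ r) ∧ (p → p) = ½ ∧ True = ½
p → ((p ∧ r) ∧ (p → p)) = ½ → ½ = True
In Bochvar's internal three-valued logic: p ∧ r = ½ ∧ True = ½
p → p = ½ → ½ = ½  [any arg is the third value ⇒ result is the third value]
(p ∧ r) ∧ (p → p) = ½ ∧ ½ = ½
p → ((p ∧ r) ∧ (p → p)) = ½ → ½ = ½
They differ because Łukasiewicz Ł3 and Bochvar's internal three-valued logic treat ½ differently under the binary connectives.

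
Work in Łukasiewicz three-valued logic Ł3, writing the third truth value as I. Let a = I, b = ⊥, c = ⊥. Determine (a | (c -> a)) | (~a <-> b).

c -> a = ⊥ -> I = ⊤  [min(1, 1−0+½)]
a | (c -> a) = I | ⊤ = ⊤
~a = ~I = I
~a <-> b = I <-> ⊥ = I
(a | (c -> a)) | (~a <-> b) = ⊤ | I = ⊤

⊤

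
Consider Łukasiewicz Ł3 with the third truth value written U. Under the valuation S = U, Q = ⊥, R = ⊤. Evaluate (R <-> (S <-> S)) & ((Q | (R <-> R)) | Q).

S <-> S = U <-> U = ⊤
R <-> (S <-> S) = ⊤ <-> ⊤ = ⊤
R <-> R = ⊤ <-> ⊤ = ⊤
Q | (R <-> R) = ⊥ | ⊤ = ⊤
(Q | (R <-> R)) | Q = ⊤ | ⊥ = ⊤
(R <-> (S <-> S)) & ((Q | (R <-> R)) | Q) = ⊤ & ⊤ = ⊤

⊤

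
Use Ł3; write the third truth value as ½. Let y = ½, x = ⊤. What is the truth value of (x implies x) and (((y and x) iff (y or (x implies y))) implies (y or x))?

⊤

x implies x = ⊤ implies ⊤ = ⊤
y and x = ½ and ⊤ = ½
x implies y = ⊤ implies ½ = ½  [min(1, 1−1+½)]
y or (x implies y) = ½ or ½ = ½
(y and x) iff (y or (x implies y)) = ½ iff ½ = ⊤
y or x = ½ or ⊤ = ⊤
((y and x) iff (y or (x implies y))) implies (y or x) = ⊤ implies ⊤ = ⊤
(x implies x) and (((y and x) iff (y or (x implies y))) implies (y or x)) = ⊤ and ⊤ = ⊤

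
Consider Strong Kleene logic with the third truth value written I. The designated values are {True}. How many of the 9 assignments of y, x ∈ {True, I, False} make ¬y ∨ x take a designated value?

5

Of the 9 assignments, 5 give a value in {True}.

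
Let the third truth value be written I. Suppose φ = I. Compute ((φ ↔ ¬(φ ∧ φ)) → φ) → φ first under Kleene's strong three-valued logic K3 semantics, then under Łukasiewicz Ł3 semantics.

I; T

In Kleene's strong three-valued logic K3: φ ∧ φ = I ∧ I = I
¬(φ ∧ φ) = ¬I = I
φ ↔ ¬(φ ∧ φ) = I ↔ I = I
(φ ↔ ¬(φ ∧ φ)) → φ = I → I = I
((φ ↔ ¬(φ ∧ φ)) → φ) → φ = I → I = I
In Łukasiewicz Ł3: φ ∧ φ = I ∧ I = I
¬(φ ∧ φ) = ¬I = I
φ ↔ ¬(φ ∧ φ) = I ↔ I = T
(φ ↔ ¬(φ ∧ φ)) → φ = T → I = I
((φ ↔ ¬(φ ∧ φ)) → φ) → φ = I → I = T
They differ because Kleene's strong three-valued logic K3 and Łukasiewicz Ł3 treat I differently under implication.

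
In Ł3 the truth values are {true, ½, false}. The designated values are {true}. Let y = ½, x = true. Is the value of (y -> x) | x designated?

y -> x = ½ -> true = true  [min(1, 1−½+1)]
(y -> x) | x = true | true = true
true ∈ {true}.

Yes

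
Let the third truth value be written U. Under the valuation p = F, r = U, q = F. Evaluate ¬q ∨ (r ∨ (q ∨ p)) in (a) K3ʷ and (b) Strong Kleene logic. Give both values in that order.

U; T

In K3ʷ: ¬q = ¬F = T
q ∨ p = F ∨ F = F
r ∨ (q ∨ p) = U ∨ F = U
¬q ∨ (r ∨ (q ∨ p)) = T ∨ U = U
In Strong Kleene logic: ¬q = ¬F = T
q ∨ p = F ∨ F = F
r ∨ (q ∨ p) = U ∨ F = U
¬q ∨ (r ∨ (q ∨ p)) = T ∨ U = T
They differ because K3ʷ and Strong Kleene logic treat U differently under the binary connectives.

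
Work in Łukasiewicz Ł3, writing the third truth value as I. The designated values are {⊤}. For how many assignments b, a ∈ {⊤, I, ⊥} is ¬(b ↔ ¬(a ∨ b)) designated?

Designated under: (b=⊤, a=⊤); (b=⊤, a=I); (b=⊤, a=⊥); (b=⊥, a=⊥).

4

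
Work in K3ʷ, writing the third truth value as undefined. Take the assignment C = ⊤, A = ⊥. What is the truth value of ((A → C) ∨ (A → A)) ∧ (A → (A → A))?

A → C = ⊥ → ⊤ = ⊤
A → A = ⊥ → ⊥ = ⊤
(A → C) ∨ (A → A) = ⊤ ∨ ⊤ = ⊤
A → A = ⊥ → ⊥ = ⊤
A → (A → A) = ⊥ → ⊤ = ⊤
((A → C) ∨ (A → A)) ∧ (A → (A → A)) = ⊤ ∧ ⊤ = ⊤

⊤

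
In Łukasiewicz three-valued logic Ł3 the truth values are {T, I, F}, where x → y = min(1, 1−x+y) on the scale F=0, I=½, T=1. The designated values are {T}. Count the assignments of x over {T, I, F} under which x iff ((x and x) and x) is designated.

x=T: T ✓
x=I: T ✓
x=F: T ✓

3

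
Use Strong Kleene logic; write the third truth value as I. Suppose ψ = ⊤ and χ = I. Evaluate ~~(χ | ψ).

χ | ψ = I | ⊤ = ⊤
~(χ | ψ) = ~⊤ = ⊥
~~(χ | ψ) = ~⊥ = ⊤

⊤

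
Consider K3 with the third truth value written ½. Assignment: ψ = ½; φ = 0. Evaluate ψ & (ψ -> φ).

ψ -> φ = ½ -> 0 = ½  [~½ | 0]
ψ & (ψ -> φ) = ½ & ½ = ½

½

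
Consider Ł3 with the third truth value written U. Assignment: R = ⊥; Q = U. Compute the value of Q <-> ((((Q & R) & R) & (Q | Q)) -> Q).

Q & R = U & ⊥ = ⊥
(Q & R) & R = ⊥ & ⊥ = ⊥
Q | Q = U | U = U
((Q & R) & R) & (Q | Q) = ⊥ & U = ⊥
(((Q & R) & R) & (Q | Q)) -> Q = ⊥ -> U = ⊤
Q <-> ((((Q & R) & R) & (Q | Q)) -> Q) = U <-> ⊤ = U

U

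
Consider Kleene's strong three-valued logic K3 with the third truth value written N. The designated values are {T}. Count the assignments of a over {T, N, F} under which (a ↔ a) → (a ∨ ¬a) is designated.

2

a=T: T ✓
a=N: N ·
a=F: T ✓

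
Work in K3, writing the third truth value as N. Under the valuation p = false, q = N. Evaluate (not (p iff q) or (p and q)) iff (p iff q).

N

p iff q = false iff N = N
not (p iff q) = not N = N
p and q = false and N = false
not (p iff q) or (p and q) = N or false = N
p iff q = false iff N = N
(not (p iff q) or (p and q)) iff (p iff q) = N iff N = N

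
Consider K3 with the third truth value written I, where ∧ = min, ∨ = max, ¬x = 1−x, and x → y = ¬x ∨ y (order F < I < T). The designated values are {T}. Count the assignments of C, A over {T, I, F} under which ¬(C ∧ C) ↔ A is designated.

2

Designated under: (C=T, A=F); (C=F, A=T).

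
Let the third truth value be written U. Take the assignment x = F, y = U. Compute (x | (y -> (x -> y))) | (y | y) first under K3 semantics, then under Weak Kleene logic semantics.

T; U

In K3: x -> y = F -> U = T
y -> (x -> y) = U -> T = T
x | (y -> (x -> y)) = F | T = T
y | y = U | U = U
(x | (y -> (x -> y))) | (y | y) = T | U = T
In Weak Kleene logic: x -> y = F -> U = U  [any arg is the third value ⇒ result is the third value]
y -> (x -> y) = U -> U = U
x | (y -> (x -> y)) = F | U = U
y | y = U | U = U
(x | (y -> (x -> y))) | (y | y) = U | U = U
They differ because K3 and Weak Kleene logic treat U differently under the binary connectives.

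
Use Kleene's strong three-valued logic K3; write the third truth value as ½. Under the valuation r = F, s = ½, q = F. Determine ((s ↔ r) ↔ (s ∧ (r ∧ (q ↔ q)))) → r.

s ↔ r = ½ ↔ F = ½
q ↔ q = F ↔ F = T
r ∧ (q ↔ q) = F ∧ T = F
s ∧ (r ∧ (q ↔ q)) = ½ ∧ F = F
(s ↔ r) ↔ (s ∧ (r ∧ (q ↔ q))) = ½ ↔ F = ½
((s ↔ r) ↔ (s ∧ (r ∧ (q ↔ q)))) → r = ½ → F = ½  [¬½ ∨ F]

½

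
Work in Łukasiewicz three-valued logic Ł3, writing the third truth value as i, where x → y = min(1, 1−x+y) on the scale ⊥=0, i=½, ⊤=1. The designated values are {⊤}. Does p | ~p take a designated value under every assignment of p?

No

Countermodel: p=i gives i, which is not designated.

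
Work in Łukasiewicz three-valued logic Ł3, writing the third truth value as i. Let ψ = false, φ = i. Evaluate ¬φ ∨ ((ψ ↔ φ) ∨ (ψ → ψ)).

¬φ = ¬i = i
ψ ↔ φ = false ↔ i = i
ψ → ψ = false → false = true
(ψ ↔ φ) ∨ (ψ → ψ) = i ∨ true = true
¬φ ∨ ((ψ ↔ φ) ∨ (ψ → ψ)) = i ∨ true = true

true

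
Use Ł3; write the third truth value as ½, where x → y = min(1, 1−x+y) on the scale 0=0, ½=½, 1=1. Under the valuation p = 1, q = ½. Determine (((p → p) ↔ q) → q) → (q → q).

p → p = 1 → 1 = 1
(p → p) ↔ q = 1 ↔ ½ = ½  [1 − |1−½|]
((p → p) ↔ q) → q = ½ → ½ = 1
q → q = ½ → ½ = 1
(((p → p) ↔ q) → q) → (q → q) = 1 → 1 = 1

1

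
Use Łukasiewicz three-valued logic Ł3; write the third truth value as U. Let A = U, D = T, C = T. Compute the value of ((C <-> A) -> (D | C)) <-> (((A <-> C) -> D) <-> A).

C <-> A = T <-> U = U
D | C = T | T = T
(C <-> A) -> (D | C) = U -> T = T
A <-> C = U <-> T = U
(A <-> C) -> D = U -> T = T
((A <-> C) -> D) <-> A = T <-> U = U
((C <-> A) -> (D | C)) <-> (((A <-> C) -> D) <-> A) = T <-> U = U

U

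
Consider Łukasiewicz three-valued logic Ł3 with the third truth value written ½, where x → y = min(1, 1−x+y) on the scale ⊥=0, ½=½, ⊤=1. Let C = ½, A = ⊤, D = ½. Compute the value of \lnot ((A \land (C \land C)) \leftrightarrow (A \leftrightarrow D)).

C \land C = ½ \land ½ = ½
A \land (C \land C) = ⊤ \land ½ = ½
A \leftrightarrow D = ⊤ \leftrightarrow ½ = ½
(A \land (C \land C)) \leftrightarrow (A \leftrightarrow D) = ½ \leftrightarrow ½ = ⊤
\lnot ((A \land (C \land C)) \leftrightarrow (A \leftrightarrow D)) = \lnot ⊤ = ⊥

⊥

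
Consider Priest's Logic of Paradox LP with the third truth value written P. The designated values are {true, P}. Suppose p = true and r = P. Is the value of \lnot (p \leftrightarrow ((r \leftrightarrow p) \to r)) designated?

r \leftrightarrow p = P \leftrightarrow true = P
(r \leftrightarrow p) \to r = P \to P = P  [\lnot P \lor P]
p \leftrightarrow ((r \leftrightarrow p) \to r) = true \leftrightarrow P = P
\lnot (p \leftrightarrow ((r \leftrightarrow p) \to r)) = \lnot P = P
P ∈ {true, P}.

Yes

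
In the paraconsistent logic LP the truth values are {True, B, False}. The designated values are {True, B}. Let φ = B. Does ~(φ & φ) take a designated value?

Yes

φ & φ = B & B = B
~(φ & φ) = ~B = B
B ∈ {True, B}.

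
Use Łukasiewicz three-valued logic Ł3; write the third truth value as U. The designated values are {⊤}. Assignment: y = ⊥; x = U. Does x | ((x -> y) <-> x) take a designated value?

x -> y = U -> ⊥ = U  [min(1, 1−½+0)]
(x -> y) <-> x = U <-> U = ⊤
x | ((x -> y) <-> x) = U | ⊤ = ⊤
⊤ ∈ {⊤}.

Yes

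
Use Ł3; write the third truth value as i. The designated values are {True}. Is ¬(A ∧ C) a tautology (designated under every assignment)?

Countermodel: A=True, C=True gives False, which is not designated.

No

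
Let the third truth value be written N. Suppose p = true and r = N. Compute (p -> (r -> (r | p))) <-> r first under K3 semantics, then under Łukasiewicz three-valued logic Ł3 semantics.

N; N

In K3: r | p = N | true = true
r -> (r | p) = N -> true = true  [~N | true]
p -> (r -> (r | p)) = true -> true = true
(p -> (r -> (r | p))) <-> r = true <-> N = N
In Łukasiewicz three-valued logic Ł3: r | p = N | true = true
r -> (r | p) = N -> true = true  [min(1, 1−½+1)]
p -> (r -> (r | p)) = true -> true = true
(p -> (r -> (r | p))) <-> r = true <-> N = N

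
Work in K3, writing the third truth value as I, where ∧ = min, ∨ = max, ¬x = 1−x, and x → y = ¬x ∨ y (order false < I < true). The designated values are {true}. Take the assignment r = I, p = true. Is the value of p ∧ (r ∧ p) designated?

No

r ∧ p = I ∧ true = I
p ∧ (r ∧ p) = true ∧ I = I
I ∉ {true}.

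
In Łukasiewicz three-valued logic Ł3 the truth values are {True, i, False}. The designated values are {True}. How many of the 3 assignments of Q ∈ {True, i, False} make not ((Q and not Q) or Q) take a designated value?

Q=True: False ·
Q=i: i ·
Q=False: True ✓

1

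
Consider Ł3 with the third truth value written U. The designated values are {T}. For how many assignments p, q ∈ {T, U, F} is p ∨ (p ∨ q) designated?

Of the 9 assignments, 5 give a value in {T}.

5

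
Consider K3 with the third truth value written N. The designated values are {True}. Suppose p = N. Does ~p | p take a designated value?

~p = ~N = N
~p | p = N | N = N
N ∉ {True}.

No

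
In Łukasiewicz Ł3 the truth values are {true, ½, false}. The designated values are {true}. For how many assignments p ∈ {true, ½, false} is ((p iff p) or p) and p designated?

p=true: true ✓
p=½: ½ ·
p=false: false ·

1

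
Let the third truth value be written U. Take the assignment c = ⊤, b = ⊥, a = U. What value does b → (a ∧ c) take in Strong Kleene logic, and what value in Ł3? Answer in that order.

⊤; ⊤

In Strong Kleene logic: a ∧ c = U ∧ ⊤ = U
b → (a ∧ c) = ⊥ → U = ⊤  [¬⊥ ∨ U]
In Ł3: a ∧ c = U ∧ ⊤ = U
b → (a ∧ c) = ⊥ → U = ⊤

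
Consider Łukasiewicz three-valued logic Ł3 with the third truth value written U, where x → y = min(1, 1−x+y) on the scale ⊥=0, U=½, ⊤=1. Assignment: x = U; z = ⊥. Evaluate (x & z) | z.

x & z = U & ⊥ = ⊥
(x & z) | z = ⊥ | ⊥ = ⊥

⊥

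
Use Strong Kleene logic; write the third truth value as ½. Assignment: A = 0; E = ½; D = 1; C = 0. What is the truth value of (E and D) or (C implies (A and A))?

1

E and D = ½ and 1 = ½
A and A = 0 and 0 = 0
C implies (A and A) = 0 implies 0 = 1
(E and D) or (C implies (A and A)) = ½ or 1 = 1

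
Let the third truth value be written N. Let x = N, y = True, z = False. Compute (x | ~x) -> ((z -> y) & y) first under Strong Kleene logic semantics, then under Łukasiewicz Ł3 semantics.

True; True

In Strong Kleene logic: ~x = ~N = N
x | ~x = N | N = N
z -> y = False -> True = True
(z -> y) & y = True & True = True
(x | ~x) -> ((z -> y) & y) = N -> True = True  [~N | True]
In Łukasiewicz Ł3: ~x = ~N = N
x | ~x = N | N = N
z -> y = False -> True = True
(z -> y) & y = True & True = True
(x | ~x) -> ((z -> y) & y) = N -> True = True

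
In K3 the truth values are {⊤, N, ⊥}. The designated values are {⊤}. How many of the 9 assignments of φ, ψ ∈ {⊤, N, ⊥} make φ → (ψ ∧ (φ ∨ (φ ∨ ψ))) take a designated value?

Of the 9 assignments, 5 give a value in {⊤}.

5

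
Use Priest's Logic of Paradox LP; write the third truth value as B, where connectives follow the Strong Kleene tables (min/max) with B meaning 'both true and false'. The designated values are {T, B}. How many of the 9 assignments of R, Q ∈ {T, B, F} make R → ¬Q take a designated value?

8

Of the 9 assignments, 8 give a value in {T, B}.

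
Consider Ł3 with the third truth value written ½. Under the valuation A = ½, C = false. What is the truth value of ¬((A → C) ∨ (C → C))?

A → C = ½ → false = ½
C → C = false → false = true
(A → C) ∨ (C → C) = ½ ∨ true = true
¬((A → C) ∨ (C → C)) = ¬true = false

false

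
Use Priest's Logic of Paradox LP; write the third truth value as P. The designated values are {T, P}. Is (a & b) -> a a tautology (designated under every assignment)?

Every assignment of a, b over {T, P, F} gives a value in {T, P}.
In particular, with a=P, b=P: (a & b) -> a = P.

Yes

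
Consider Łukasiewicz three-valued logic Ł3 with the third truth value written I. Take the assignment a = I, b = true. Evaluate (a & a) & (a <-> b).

I

a & a = I & I = I
a <-> b = I <-> true = I
(a & a) & (a <-> b) = I & I = I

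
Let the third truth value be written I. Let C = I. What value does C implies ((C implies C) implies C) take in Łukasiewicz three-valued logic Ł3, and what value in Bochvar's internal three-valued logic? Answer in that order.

⊤; I

In Łukasiewicz three-valued logic Ł3: C implies C = I implies I = ⊤  [min(1, 1−½+½)]
(C implies C) implies C = ⊤ implies I = I
C implies ((C implies C) implies C) = I implies I = ⊤
In Bochvar's internal three-valued logic: C implies C = I implies I = I  [any arg is the third value ⇒ result is the third value]
(C implies C) implies C = I implies I = I
C implies ((C implies C) implies C) = I implies I = I
They differ because Łukasiewicz three-valued logic Ł3 and Bochvar's internal three-valued logic treat I differently under the binary connectives.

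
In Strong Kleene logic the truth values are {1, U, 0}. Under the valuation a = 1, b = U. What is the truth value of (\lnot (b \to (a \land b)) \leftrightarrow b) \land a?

a \land b = 1 \land U = U
b \to (a \land b) = U \to U = U  [\lnot U \lor U]
\lnot (b \to (a \land b)) = \lnot U = U
\lnot (b \to (a \land b)) \leftrightarrow b = U \leftrightarrow U = U
(\lnot (b \to (a \land b)) \leftrightarrow b) \land a = U \land 1 = U

U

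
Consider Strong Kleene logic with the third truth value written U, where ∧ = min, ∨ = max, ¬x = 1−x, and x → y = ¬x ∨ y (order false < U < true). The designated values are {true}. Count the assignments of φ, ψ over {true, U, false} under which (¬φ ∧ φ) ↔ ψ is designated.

Designated under: (φ=true, ψ=false); (φ=false, ψ=false).

2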